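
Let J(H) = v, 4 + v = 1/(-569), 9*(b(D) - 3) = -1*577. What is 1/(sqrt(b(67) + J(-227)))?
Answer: -3*I*sqrt(189729067)/333443 ≈ -0.12393*I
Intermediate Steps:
b(D) = -550/9 (b(D) = 3 + (-1*577)/9 = 3 + (1/9)*(-577) = 3 - 577/9 = -550/9)
v = -2277/569 (v = -4 + 1/(-569) = -4 - 1/569 = -2277/569 ≈ -4.0018)
J(H) = -2277/569
1/(sqrt(b(67) + J(-227))) = 1/(sqrt(-550/9 - 2277/569)) = 1/(sqrt(-333443/5121)) = 1/(I*sqrt(189729067)/1707) = -3*I*sqrt(189729067)/333443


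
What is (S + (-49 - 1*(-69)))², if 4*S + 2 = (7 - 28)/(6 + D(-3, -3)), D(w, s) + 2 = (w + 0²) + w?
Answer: 31329/64 ≈ 489.52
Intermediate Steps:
D(w, s) = -2 + 2*w (D(w, s) = -2 + ((w + 0²) + w) = -2 + ((w + 0) + w) = -2 + (w + w) = -2 + 2*w)
S = 17/8 (S = -½ + ((7 - 28)/(6 + (-2 + 2*(-3))))/4 = -½ + (-21/(6 + (-2 - 6)))/4 = -½ + (-21/(6 - 8))/4 = -½ + (-21/(-2))/4 = -½ + (-21*(-½))/4 = -½ + (¼)*(21/2) = -½ + 21/8 = 17/8 ≈ 2.1250)
(S + (-49 - 1*(-69)))² = (17/8 + (-49 - 1*(-69)))² = (17/8 + (-49 + 69))² = (17/8 + 20)² = (177/8)² = 31329/64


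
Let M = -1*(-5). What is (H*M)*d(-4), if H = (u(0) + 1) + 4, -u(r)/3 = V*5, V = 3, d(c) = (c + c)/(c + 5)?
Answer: 1600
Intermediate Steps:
d(c) = 2*c/(5 + c) (d(c) = (2*c)/(5 + c) = 2*c/(5 + c))
M = 5
u(r) = -45 (u(r) = -9*5 = -3*15 = -45)
H = -40 (H = (-45 + 1) + 4 = -44 + 4 = -40)
(H*M)*d(-4) = (-40*5)*(2*(-4)/(5 - 4)) = -400*(-4)/1 = -400*(-4) = -200*(-8) = 1600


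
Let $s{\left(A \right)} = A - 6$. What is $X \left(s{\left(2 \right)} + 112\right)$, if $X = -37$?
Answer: $-3996$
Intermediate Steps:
$s{\left(A \right)} = -6 + A$ ($s{\left(A \right)} = A - 6 = -6 + A$)
$X \left(s{\left(2 \right)} + 112\right) = - 37 \left(\left(-6 + 2\right) + 112\right) = - 37 \left(-4 + 112\right) = \left(-37\right) 108 = -3996$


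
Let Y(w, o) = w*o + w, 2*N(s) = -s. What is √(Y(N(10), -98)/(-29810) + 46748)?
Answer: √1661677837798/5962 ≈ 216.21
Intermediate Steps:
N(s) = -s/2 (N(s) = (-s)/2 = -s/2)
Y(w, o) = w + o*w (Y(w, o) = o*w + w = w + o*w)
√(Y(N(10), -98)/(-29810) + 46748) = √(((-½*10)*(1 - 98))/(-29810) + 46748) = √(-5*(-97)*(-1/29810) + 46748) = √(485*(-1/29810) + 46748) = √(-97/5962 + 46748) = √(278711479/5962) = √1661677837798/5962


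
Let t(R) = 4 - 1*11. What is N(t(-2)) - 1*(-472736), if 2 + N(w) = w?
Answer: 472727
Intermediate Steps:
t(R) = -7 (t(R) = 4 - 11 = -7)
N(w) = -2 + w
N(t(-2)) - 1*(-472736) = (-2 - 7) - 1*(-472736) = -9 + 472736 = 472727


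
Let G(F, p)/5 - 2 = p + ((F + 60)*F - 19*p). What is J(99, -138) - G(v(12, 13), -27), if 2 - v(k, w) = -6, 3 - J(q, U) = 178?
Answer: -5335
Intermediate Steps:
J(q, U) = -175 (J(q, U) = 3 - 1*178 = 3 - 178 = -175)
v(k, w) = 8 (v(k, w) = 2 - 1*(-6) = 2 + 6 = 8)
G(F, p) = 10 - 90*p + 5*F*(60 + F) (G(F, p) = 10 + 5*(p + ((F + 60)*F - 19*p)) = 10 + 5*(p + ((60 + F)*F - 19*p)) = 10 + 5*(p + (F*(60 + F) - 19*p)) = 10 + 5*(p + (-19*p + F*(60 + F))) = 10 + 5*(-18*p + F*(60 + F)) = 10 + (-90*p + 5*F*(60 + F)) = 10 - 90*p + 5*F*(60 + F))
J(99, -138) - G(v(12, 13), -27) = -175 - (10 - 90*(-27) + 5*8² + 300*8) = -175 - (10 + 2430 + 5*64 + 2400) = -175 - (10 + 2430 + 320 + 2400) = -175 - 1*5160 = -175 - 5160 = -5335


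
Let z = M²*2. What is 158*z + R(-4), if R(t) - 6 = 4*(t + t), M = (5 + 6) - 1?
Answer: 31574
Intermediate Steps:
M = 10 (M = 11 - 1 = 10)
R(t) = 6 + 8*t (R(t) = 6 + 4*(t + t) = 6 + 4*(2*t) = 6 + 8*t)
z = 200 (z = 10²*2 = 100*2 = 200)
158*z + R(-4) = 158*200 + (6 + 8*(-4)) = 31600 + (6 - 32) = 31600 - 26 = 31574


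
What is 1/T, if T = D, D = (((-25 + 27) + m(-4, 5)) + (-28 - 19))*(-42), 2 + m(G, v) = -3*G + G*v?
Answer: 1/2310 ≈ 0.00043290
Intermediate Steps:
m(G, v) = -2 - 3*G + G*v (m(G, v) = -2 + (-3*G + G*v) = -2 - 3*G + G*v)
D = 2310 (D = (((-25 + 27) + (-2 - 3*(-4) - 4*5)) + (-28 - 19))*(-42) = ((2 + (-2 + 12 - 20)) - 47)*(-42) = ((2 - 10) - 47)*(-42) = (-8 - 47)*(-42) = -55*(-42) = 2310)
T = 2310
1/T = 1/2310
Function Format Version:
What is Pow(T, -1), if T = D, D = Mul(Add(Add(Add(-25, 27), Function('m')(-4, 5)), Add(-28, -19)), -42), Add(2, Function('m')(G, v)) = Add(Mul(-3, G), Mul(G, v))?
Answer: Rational(1, 2310) ≈ 0.00043290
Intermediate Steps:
Function('m')(G, v) = Add(-2, Mul(-3, G), Mul(G, v)) (Function('m')(G, v) = Add(-2, Add(Mul(-3, G), Mul(G, v))) = Add(-2, Mul(-3, G), Mul(G, v)))
D = 2310 (D = Mul(Add(Add(Add(-25, 27), Add(-2, Mul(-3, -4), Mul(-4, 5))), Add(-28, -19)), -42) = Mul(Add(Add(2, Add(-2, 12, -20)), -47), -42) = Mul(Add(Add(2, -10), -47), -42) = Mul(Add(-8, -47), -42) = Mul(-55, -42) = 2310)
T = 2310
Pow(T, -1) = Pow(2310, -1) = Rational(1, 2310)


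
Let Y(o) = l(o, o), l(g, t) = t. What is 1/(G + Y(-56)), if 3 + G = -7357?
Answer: -1/7416 ≈ -0.00013484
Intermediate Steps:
G = -7360 (G = -3 - 7357 = -7360)
Y(o) = o
1/(G + Y(-56)) = 1/(-7360 - 56) = 1/(-7416) = -1/7416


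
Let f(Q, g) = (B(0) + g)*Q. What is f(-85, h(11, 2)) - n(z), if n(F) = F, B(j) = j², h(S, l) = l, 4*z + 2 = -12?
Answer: -333/2 ≈ -166.50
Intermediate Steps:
z = -7/2 (z = -½ + (¼)*(-12) = -½ - 3 = -7/2 ≈ -3.5000)
f(Q, g) = Q*g (f(Q, g) = (0² + g)*Q = (0 + g)*Q = g*Q = Q*g)
f(-85, h(11, 2)) - n(z) = -85*2 - 1*(-7/2) = -170 + 7/2 = -333/2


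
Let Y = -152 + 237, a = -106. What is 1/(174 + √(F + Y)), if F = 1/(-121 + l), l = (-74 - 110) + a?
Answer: 35757/6204251 - √14357874/12408502 ≈ 0.0054579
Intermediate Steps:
Y = 85
l = -290 (l = (-74 - 110) - 106 = -184 - 106 = -290)
F = -1/411 (F = 1/(-121 - 290) = 1/(-411) = -1/411 ≈ -0.0024331)
1/(174 + √(F + Y)) = 1/(174 + √(-1/411 + 85)) = 1/(174 + √(34934/411)) = 1/(174 + √14357874/411)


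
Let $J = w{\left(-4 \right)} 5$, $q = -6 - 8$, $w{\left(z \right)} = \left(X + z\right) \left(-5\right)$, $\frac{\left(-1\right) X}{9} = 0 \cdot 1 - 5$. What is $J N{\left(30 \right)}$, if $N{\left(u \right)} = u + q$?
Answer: $-16400$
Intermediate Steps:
$X = 45$ ($X = - 9 \left(0 \cdot 1 - 5\right) = - 9 \left(0 - 5\right) = \left(-9\right) \left(-5\right) = 45$)
$w{\left(z \right)} = -225 - 5 z$ ($w{\left(z \right)} = \left(45 + z\right) \left(-5\right) = -225 - 5 z$)
$q = -14$
$N{\left(u \right)} = -14 + u$ ($N{\left(u \right)} = u - 14 = -14 + u$)
$J = -1025$ ($J = \left(-225 - -20\right) 5 = \left(-225 + 20\right) 5 = \left(-205\right) 5 = -1025$)
$J N{\left(30 \right)} = - 1025 \left(-14 + 30\right) = \left(-1025\right) 16 = -16400$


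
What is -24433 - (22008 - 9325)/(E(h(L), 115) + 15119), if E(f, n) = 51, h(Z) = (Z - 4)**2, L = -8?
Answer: -370661293/15170 ≈ -24434.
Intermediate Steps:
h(Z) = (-4 + Z)**2
-24433 - (22008 - 9325)/(E(h(L), 115) + 15119) = -24433 - (22008 - 9325)/(51 + 15119) = -24433 - 12683/15170 = -370661293/15170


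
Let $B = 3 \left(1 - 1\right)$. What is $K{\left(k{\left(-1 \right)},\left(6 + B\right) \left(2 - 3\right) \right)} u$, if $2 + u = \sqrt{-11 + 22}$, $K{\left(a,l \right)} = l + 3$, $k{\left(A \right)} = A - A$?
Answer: $6 - 3 \sqrt{11} \approx -3.9499$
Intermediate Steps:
$k{\left(A \right)} = 0$
$B = 0$ ($B = 3 \cdot 0 = 0$)
$K{\left(a,l \right)} = 3 + l$
$u = -2 + \sqrt{11}$ ($u = -2 + \sqrt{-11 + 22} = -2 + \sqrt{11} \approx 1.3166$)
$K{\left(k{\left(-1 \right)},\left(6 + B\right) \left(2 - 3\right) \right)} u = \left(3 + \left(6 + 0\right) \left(2 - 3\right)\right) \left(-2 + \sqrt{11}\right) = \left(3 + 6 \left(-1\right)\right) \left(-2 + \sqrt{11}\right) = \left(3 - 6\right) \left(-2 + \sqrt{11}\right) = - 3 \left(-2 + \sqrt{11}\right) = 6 - 3 \sqrt{11}$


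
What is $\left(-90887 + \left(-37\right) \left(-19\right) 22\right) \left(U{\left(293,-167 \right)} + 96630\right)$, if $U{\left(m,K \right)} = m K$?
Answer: $-3597506279$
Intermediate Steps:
$U{\left(m,K \right)} = K m$
$\left(-90887 + \left(-37\right) \left(-19\right) 22\right) \left(U{\left(293,-167 \right)} + 96630\right) = \left(-90887 + \left(-37\right) \left(-19\right) 22\right) \left(\left(-167\right) 293 + 96630\right) = \left(-90887 + 703 \cdot 22\right) \left(-48931 + 96630\right) = \left(-90887 + 15466\right) 47699 = \left(-75421\right) 47699 = -3597506279$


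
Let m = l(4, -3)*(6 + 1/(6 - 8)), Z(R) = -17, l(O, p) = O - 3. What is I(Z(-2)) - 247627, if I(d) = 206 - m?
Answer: -494853/2 ≈ -2.4743e+5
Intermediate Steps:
l(O, p) = -3 + O
m = 11/2 (m = (-3 + 4)*(6 + 1/(6 - 8)) = 1*(6 + 1/(-2)) = 1*(6 - 1/2) = 1*(11/2) = 11/2 ≈ 5.5000)
I(d) = 401/2 (I(d) = 206 - 1*11/2 = 206 - 11/2 = 401/2)
I(Z(-2)) - 247627 = 401/2 - 247627 = -494853/2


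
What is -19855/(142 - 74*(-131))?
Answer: -19855/9836 ≈ -2.0186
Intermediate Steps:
-19855/(142 - 74*(-131)) = -19855/(142 + 9694) = -19855/9836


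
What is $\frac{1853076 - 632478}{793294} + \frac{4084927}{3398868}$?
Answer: $\frac{335872707391}{122559163236} \approx 2.7405$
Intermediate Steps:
$\frac{1853076 - 632478}{793294} + \frac{4084927}{3398868} = \left(1853076 - 632478\right) \frac{1}{793294} + 4084927 \cdot \frac{1}{3398868} = 1220598 \cdot \frac{1}{793294} + \frac{371357}{308988} = \frac{610299}{396647} + \frac{371357}{308988} = \frac{335872707391}{122559163236}$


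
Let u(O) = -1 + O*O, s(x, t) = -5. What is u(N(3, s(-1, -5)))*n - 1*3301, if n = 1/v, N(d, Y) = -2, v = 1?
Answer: -3298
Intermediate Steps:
u(O) = -1 + O**2
n = 1 (n = 1/1 = 1)
u(N(3, s(-1, -5)))*n - 1*3301 = (-1 + (-2)**2)*1 - 1*3301 = (-1 + 4)*1 - 3301 = 3*1 - 3301 = 3 - 3301 = -3298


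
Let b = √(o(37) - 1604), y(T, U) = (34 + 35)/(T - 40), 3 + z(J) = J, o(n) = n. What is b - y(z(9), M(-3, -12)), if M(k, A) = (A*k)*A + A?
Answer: 69/34 + I*√1567 ≈ 2.0294 + 39.585*I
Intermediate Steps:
M(k, A) = A + k*A² (M(k, A) = k*A² + A = A + k*A²)
z(J) = -3 + J
y(T, U) = 69/(-40 + T)
b = I*√1567 (b = √(37 - 1604) = √(-1567) = I*√1567 ≈ 39.585*I)
b - y(z(9), M(-3, -12)) = I*√1567 - 69/(-40 + (-3 + 9)) = I*√1567 - 69/(-40 + 6) = I*√1567 - 69/(-34) = I*√1567 - 69*(-1)/34 = I*√1567 - 1*(-69/34) = I*√1567 + 69/34 = 69/34 + I*√1567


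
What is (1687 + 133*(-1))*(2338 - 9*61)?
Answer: 2780106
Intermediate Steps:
(1687 + 133*(-1))*(2338 - 9*61) = (1687 - 133)*(2338 - 549) = 1554*1789 = 2780106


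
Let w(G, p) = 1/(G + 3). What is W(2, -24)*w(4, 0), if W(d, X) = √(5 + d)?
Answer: √7/7 ≈ 0.37796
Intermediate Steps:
w(G, p) = 1/(3 + G)
W(2, -24)*w(4, 0) = √(5 + 2)/(3 + 4) = √7/7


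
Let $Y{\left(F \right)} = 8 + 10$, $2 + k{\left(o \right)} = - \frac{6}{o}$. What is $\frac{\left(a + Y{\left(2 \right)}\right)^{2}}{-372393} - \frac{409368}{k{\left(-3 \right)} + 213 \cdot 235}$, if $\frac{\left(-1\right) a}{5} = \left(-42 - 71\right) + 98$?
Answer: $- \frac{5662174197}{690375245} \approx -8.2016$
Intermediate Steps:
$a = 75$ ($a = - 5 \left(\left(-42 - 71\right) + 98\right) = - 5 \left(-113 + 98\right) = \left(-5\right) \left(-15\right) = 75$)
$k{\left(o \right)} = -2 - \frac{6}{o}$
$Y{\left(F \right)} = 18$
$\frac{\left(a + Y{\left(2 \right)}\right)^{2}}{-372393} - \frac{409368}{k{\left(-3 \right)} + 213 \cdot 235} = \frac{\left(75 + 18\right)^{2}}{-372393} - \frac{409368}{\left(-2 - \frac{6}{-3}\right) + 213 \cdot 235} = 93^{2} \left(- \frac{1}{372393}\right) - \frac{409368}{\left(-2 - -2\right) + 50055} = 8649 \left(- \frac{1}{372393}\right) - \frac{409368}{\left(-2 + 2\right) + 50055} = - \frac{961}{41377} - \frac{409368}{0 + 50055} = - \frac{961}{41377} - \frac{409368}{50055} = - \frac{961}{41377} - \frac{136456}{16685} = - \frac{5662174197}{690375245}$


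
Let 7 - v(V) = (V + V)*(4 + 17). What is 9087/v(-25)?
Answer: 9087/1057 ≈ 8.5970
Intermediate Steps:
v(V) = 7 - 42*V (v(V) = 7 - (V + V)*(4 + 17) = 7 - 2*V*21 = 7 - 42*V)
9087/v(-25) = 9087/(7 - 42*(-25)) = 9087/(7 + 1050) = 9087/1057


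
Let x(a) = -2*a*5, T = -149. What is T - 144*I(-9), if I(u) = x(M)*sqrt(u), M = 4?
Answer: -149 + 17280*I ≈ -149.0 + 17280.0*I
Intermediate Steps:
x(a) = -10*a
I(u) = -40*sqrt(u) (I(u) = (-10*4)*sqrt(u) = -40*sqrt(u))
T - 144*I(-9) = -149 - (-5760)*sqrt(-9) = -149 - (-5760)*3*I = -149 - (-17280)*I = -149 + 17280*I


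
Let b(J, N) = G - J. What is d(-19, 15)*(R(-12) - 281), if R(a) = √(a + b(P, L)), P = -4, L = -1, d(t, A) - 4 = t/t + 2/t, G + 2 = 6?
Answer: -26133/19 + 186*I/19 ≈ -1375.4 + 9.7895*I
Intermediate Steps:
G = 4 (G = -2 + 6 = 4)
d(t, A) = 5 + 2/t (d(t, A) = 4 + (t/t + 2/t) = 4 + (1 + 2/t) = 5 + 2/t)
b(J, N) = 4 - J
R(a) = √(8 + a) (R(a) = √(a + (4 - 1*(-4))) = √(a + (4 + 4)) = √(a + 8) = √(8 + a))
d(-19, 15)*(R(-12) - 281) = (5 + 2/(-19))*(√(8 - 12) - 281) = (5 + 2*(-1/19))*(√(-4) - 281) = (5 - 2/19)*(2*I - 281) = 93*(-281 + 2*I)/19 = -26133/19 + 186*I/19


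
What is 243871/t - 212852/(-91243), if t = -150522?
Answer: 9787387091/13734078846 ≈ 0.71264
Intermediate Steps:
243871/t - 212852/(-91243) = 243871/(-150522) - 212852/(-91243) = 243871*(-1/150522) - 212852*(-1/91243) = -243871/150522 + 212852/91243 = 9787387091/13734078846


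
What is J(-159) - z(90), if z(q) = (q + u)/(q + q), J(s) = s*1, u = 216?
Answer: -1607/10 ≈ -160.70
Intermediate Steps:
J(s) = s
z(q) = (216 + q)/(2*q) (z(q) = (q + 216)/(q + q) = (216 + q)/((2*q)) = (216 + q)*(1/(2*q)) = (216 + q)/(2*q))
J(-159) - z(90) = -159 - (216 + 90)/(2*90) = -159 - 306/(2*90) = -159 - 1*17/10 = -159 - 17/10 = -1607/10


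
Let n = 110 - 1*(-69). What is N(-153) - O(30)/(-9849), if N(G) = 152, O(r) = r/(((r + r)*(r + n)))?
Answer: 625766065/4116882 ≈ 152.00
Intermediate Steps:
n = 179 (n = 110 + 69 = 179)
O(r) = 1/(2*(179 + r)) (O(r) = r/(((r + r)*(r + 179))) = r/(((2*r)*(179 + r))) = r/((2*r*(179 + r))) = r*(1/(2*r*(179 + r))) = 1/(2*(179 + r)))
N(-153) - O(30)/(-9849) = 152 - 1/(2*(179 + 30))/(-9849) = 152 - (½)/209*(-1)/9849 = 152 - (½)*(1/209)*(-1)/9849 = 152 - (-1)/(418*9849) = 152 - 1*(-1/4116882) = 152 + 1/4116882 = 625766065/4116882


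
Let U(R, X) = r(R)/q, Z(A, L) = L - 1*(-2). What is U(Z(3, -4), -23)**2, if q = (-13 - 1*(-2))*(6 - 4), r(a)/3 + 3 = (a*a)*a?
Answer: 9/4 ≈ 2.2500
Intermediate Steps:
r(a) = -9 + 3*a**3 (r(a) = -9 + 3*((a*a)*a) = -9 + 3*(a**2*a) = -9 + 3*a**3)
Z(A, L) = 2 + L (Z(A, L) = L + 2 = 2 + L)
q = -22 (q = (-13 + 2)*2 = -11*2 = -22)
U(R, X) = 9/22 - 3*R**3/22 (U(R, X) = (-9 + 3*R**3)/(-22) = (-9 + 3*R**3)*(-1/22) = 9/22 - 3*R**3/22)
U(Z(3, -4), -23)**2 = (9/22 - 3*(2 - 4)**3/22)**2 = (9/22 - 3/22*(-2)**3)**2 = (9/22 - 3/22*(-8))**2 = (9/22 + 12/11)**2 = (3/2)**2 = 9/4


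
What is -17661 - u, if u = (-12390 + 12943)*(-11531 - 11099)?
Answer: 12496729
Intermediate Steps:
u = -12514390 (u = 553*(-22630) = -12514390)
-17661 - u = -17661 - 1*(-12514390) = -17661 + 12514390 = 12496729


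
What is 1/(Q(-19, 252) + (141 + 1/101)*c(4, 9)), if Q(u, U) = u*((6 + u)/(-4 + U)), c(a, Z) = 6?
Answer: 25048/21217043 ≈ 0.0011806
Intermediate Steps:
Q(u, U) = u*(6 + u)/(-4 + U) (Q(u, U) = u*((6 + u)/(-4 + U)) = u*(6 + u)/(-4 + U))
1/(Q(-19, 252) + (141 + 1/101)*c(4, 9)) = 1/(-19*(6 - 19)/(-4 + 252) + (141 + 1/101)*6) = 1/(-19*(-13)/248 + (141 + 1/101)*6) = 1/(-19*1/248*(-13) + (14242/101)*6) = 1/(247/248 + 85452/101) = 1/(21217043/25048) = 25048/21217043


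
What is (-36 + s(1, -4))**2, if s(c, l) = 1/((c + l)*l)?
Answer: 185761/144 ≈ 1290.0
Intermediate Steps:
s(c, l) = 1/(l*(c + l))
(-36 + s(1, -4))**2 = (-36 + 1/((-4)*(1 - 4)))**2 = (-36 - 1/4/(-3))**2 = (-36 - 1/4*(-1/3))**2 = (-36 + 1/12)**2 = (-431/12)**2 = 185761/144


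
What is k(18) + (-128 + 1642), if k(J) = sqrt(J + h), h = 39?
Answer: 1514 + sqrt(57) ≈ 1521.6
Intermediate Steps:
k(J) = sqrt(39 + J) (k(J) = sqrt(J + 39) = sqrt(39 + J))
k(18) + (-128 + 1642) = sqrt(39 + 18) + (-128 + 1642) = sqrt(57) + 1514 = 1514 + sqrt(57)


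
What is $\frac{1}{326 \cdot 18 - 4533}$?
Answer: $\frac{1}{1335} \approx 0.00074906$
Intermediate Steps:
$\frac{1}{326 \cdot 18 - 4533} = \frac{1}{5868 - 4533} = \frac{1}{1335}$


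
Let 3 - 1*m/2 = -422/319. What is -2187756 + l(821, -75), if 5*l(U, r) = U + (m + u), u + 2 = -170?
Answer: -3489261031/1595 ≈ -2.1876e+6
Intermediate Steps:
u = -172 (u = -2 - 170 = -172)
m = 2758/319 (m = 6 - (-844)/319 = 6 - 2*(-422/319) = 6 + 844/319 = 2758/319 ≈ 8.6458)
l(U, r) = -10422/319 + U/5 (l(U, r) = (U + (2758/319 - 172))/5 = (U - 52110/319)/5 = (-52110/319 + U)/5 = -10422/319 + U/5)
-2187756 + l(821, -75) = -2187756 + (-10422/319 + (⅕)*821) = -2187756 + (-10422/319 + 821/5) = -2187756 + 209789/1595 = -3489261031/1595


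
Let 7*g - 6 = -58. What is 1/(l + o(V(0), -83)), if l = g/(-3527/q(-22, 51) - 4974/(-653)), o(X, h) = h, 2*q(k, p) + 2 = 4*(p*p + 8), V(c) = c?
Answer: -165523589/13915606339 ≈ -0.011895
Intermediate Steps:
g = -52/7 (g = 6/7 + (⅐)*(-58) = 6/7 - 58/7 = -52/7 ≈ -7.4286)
q(k, p) = 15 + 2*p² (q(k, p) = -1 + (4*(p*p + 8))/2 = -1 + (4*(p² + 8))/2 = -1 + (4*(8 + p²))/2 = -1 + (32 + 4*p²)/2 = -1 + (16 + 2*p²) = 15 + 2*p²)
l = -177148452/165523589 (l = -52/(7*(-3527/(15 + 2*51²) - 4974/(-653))) = -52/(7*(-3527/(15 + 2*2601) - 4974*(-1/653))) = -52/(7*(-3527/(15 + 5202) + 4974/653)) = -52/(7*(-3527/5217 + 4974/653)) = -52/(7*23646227/3406701) = -52/7*3406701/23646227 = -177148452/165523589 ≈ -1.0702)
1/(l + o(V(0), -83)) = 1/(-177148452/165523589 - 83) = 1/(-13915606339/165523589) = -165523589/13915606339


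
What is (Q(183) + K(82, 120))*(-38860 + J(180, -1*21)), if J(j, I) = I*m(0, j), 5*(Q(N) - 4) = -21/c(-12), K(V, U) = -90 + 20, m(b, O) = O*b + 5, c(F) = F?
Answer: 10232209/4 ≈ 2.5581e+6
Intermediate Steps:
m(b, O) = 5 + O*b
K(V, U) = -70
Q(N) = 87/20 (Q(N) = 4 + (-21/(-12))/5 = 4 + (-21*(-1/12))/5 = 4 + (1/5)*(7/4) = 4 + 7/20 = 87/20)
J(j, I) = 5*I (J(j, I) = I*(5 + j*0) = I*(5 + 0) = I*5 = 5*I)
(Q(183) + K(82, 120))*(-38860 + J(180, -1*21)) = (87/20 - 70)*(-38860 + 5*(-1*21)) = -1313*(-38860 + 5*(-21))/20 = -1313*(-38860 - 105)/20 = -1313/20*(-38965) = 10232209/4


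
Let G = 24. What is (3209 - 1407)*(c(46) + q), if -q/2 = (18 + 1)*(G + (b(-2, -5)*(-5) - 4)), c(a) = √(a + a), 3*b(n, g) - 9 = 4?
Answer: 342380/3 + 3604*√23 ≈ 1.3141e+5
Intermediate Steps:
b(n, g) = 13/3 (b(n, g) = 3 + (⅓)*4 = 3 + 4/3 = 13/3)
c(a) = √2*√a (c(a) = √(2*a) = √2*√a)
q = 190/3 (q = -2*(18 + 1)*(24 + ((13/3)*(-5) - 4)) = -38*(24 + (-65/3 - 4)) = -38*(24 - 77/3) = -38*(-5)/3 = -2*(-95/3) = 190/3 ≈ 63.333)
(3209 - 1407)*(c(46) + q) = (3209 - 1407)*(√2*√46 + 190/3) = 1802*(2*√23 + 190/3) = 1802*(190/3 + 2*√23) = 342380/3 + 3604*√23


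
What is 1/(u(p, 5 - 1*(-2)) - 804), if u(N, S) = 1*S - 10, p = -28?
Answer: -1/807 ≈ -0.0012392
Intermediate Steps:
u(N, S) = -10 + S (u(N, S) = S - 10 = -10 + S)
1/(u(p, 5 - 1*(-2)) - 804) = 1/((-10 + (5 - 1*(-2))) - 804) = 1/((-10 + (5 + 2)) - 804) = 1/((-10 + 7) - 804) = 1/(-3 - 804) = 1/(-807) = -1/807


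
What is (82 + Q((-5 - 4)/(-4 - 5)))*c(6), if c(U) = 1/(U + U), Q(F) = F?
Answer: 83/12 ≈ 6.9167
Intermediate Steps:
c(U) = 1/(2*U)
(82 + Q((-5 - 4)/(-4 - 5)))*c(6) = (82 + (-5 - 4)/(-4 - 5))*((1/2)/6) = (82 - 9/(-9))*((1/2)*(1/6)) = (82 - 9*(-1/9))*(1/12) = (82 + 1)*(1/12) = 83*(1/12) = 83/12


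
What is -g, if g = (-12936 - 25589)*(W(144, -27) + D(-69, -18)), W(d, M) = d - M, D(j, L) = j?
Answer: 3929550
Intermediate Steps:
g = -3929550 (g = (-12936 - 25589)*((144 - 1*(-27)) - 69) = -38525*((144 + 27) - 69) = -38525*(171 - 69) = -38525*102 = -3929550)
-g = -1*(-3929550) = 3929550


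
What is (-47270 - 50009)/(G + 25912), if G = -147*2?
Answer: -97279/25618 ≈ -3.7973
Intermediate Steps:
G = -294
(-47270 - 50009)/(G + 25912) = (-47270 - 50009)/(-294 + 25912) = -97279/25618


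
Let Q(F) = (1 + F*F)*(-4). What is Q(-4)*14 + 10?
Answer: -942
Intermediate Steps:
Q(F) = -4 - 4*F² (Q(F) = (1 + F²)*(-4) = -4 - 4*F²)
Q(-4)*14 + 10 = (-4 - 4*(-4)²)*14 + 10 = (-4 - 4*16)*14 + 10 = (-4 - 64)*14 + 10 = -68*14 + 10 = -952 + 10 = -942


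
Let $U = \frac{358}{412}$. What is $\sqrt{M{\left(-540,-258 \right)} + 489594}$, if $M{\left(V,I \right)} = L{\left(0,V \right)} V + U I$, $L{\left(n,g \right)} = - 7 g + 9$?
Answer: $\frac{i \sqrt{16514926167}}{103} \approx 1247.7 i$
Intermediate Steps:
$U = \frac{179}{206}$ ($U = 358 \cdot \frac{1}{412} = \frac{179}{206} \approx 0.86893$)
$L{\left(n,g \right)} = 9 - 7 g$
$M{\left(V,I \right)} = \frac{179 I}{206} + V \left(9 - 7 V\right)$ ($M{\left(V,I \right)} = \left(9 - 7 V\right) V + \frac{179 I}{206} = V \left(9 - 7 V\right) + \frac{179 I}{206} = \frac{179 I}{206} + V \left(9 - 7 V\right)$)
$\sqrt{M{\left(-540,-258 \right)} + 489594} = \sqrt{\left(\frac{179}{206} \left(-258\right) - - 540 \left(-9 + 7 \left(-540\right)\right)\right) + 489594} = \sqrt{\left(- \frac{23091}{103} - - 540 \left(-9 - 3780\right)\right) + 489594} = \sqrt{\left(- \frac{23091}{103} - \left(-540\right) \left(-3789\right)\right) + 489594} = \sqrt{\left(- \frac{23091}{103} - 2046060\right) + 489594} = \sqrt{- \frac{210767271}{103} + 489594} = \sqrt{- \frac{160339089}{103}} = \frac{i \sqrt{16514926167}}{103}$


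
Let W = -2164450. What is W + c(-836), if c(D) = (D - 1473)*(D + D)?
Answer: 1696198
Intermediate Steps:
c(D) = 2*D*(-1473 + D) (c(D) = (-1473 + D)*(2*D) = 2*D*(-1473 + D))
W + c(-836) = -2164450 + 2*(-836)*(-1473 - 836) = -2164450 + 2*(-836)*(-2309) = -2164450 + 3860648 = 1696198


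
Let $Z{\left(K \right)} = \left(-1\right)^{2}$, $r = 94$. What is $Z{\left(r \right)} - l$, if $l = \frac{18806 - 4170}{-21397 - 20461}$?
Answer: $\frac{28247}{20929} \approx 1.3497$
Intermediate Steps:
$Z{\left(K \right)} = 1$
$l = - \frac{7318}{20929}$ ($l = \frac{14636}{-41858} = 14636 \left(- \frac{1}{41858}\right) = - \frac{7318}{20929} \approx -0.34966$)
$Z{\left(r \right)} - l = 1 - - \frac{7318}{20929} = 1 + \frac{7318}{20929} = \frac{28247}{20929}$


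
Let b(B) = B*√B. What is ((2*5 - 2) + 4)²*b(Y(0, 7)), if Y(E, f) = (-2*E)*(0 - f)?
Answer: 0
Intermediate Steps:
Y(E, f) = 2*E*f (Y(E, f) = (-2*E)*(-f) = 2*E*f)
b(B) = B^(3/2)
((2*5 - 2) + 4)²*b(Y(0, 7)) = ((2*5 - 2) + 4)²*(2*0*7)^(3/2) = ((10 - 2) + 4)²*0^(3/2) = (8 + 4)²*0 = 12²*0 = 144*0 = 0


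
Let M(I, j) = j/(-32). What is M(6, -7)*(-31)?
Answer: -217/32 ≈ -6.7813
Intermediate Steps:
M(I, j) = -j/32 (M(I, j) = j*(-1/32) = -j/32)
M(6, -7)*(-31) = -1/32*(-7)*(-31) = (7/32)*(-31) = -217/32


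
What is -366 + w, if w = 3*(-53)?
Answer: -525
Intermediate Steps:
w = -159
-366 + w = -366 - 159 = -525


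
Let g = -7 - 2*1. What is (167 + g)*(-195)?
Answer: -30810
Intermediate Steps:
g = -9 (g = -7 - 2 = -9)
(167 + g)*(-195) = (167 - 9)*(-195) = 158*(-195) = -30810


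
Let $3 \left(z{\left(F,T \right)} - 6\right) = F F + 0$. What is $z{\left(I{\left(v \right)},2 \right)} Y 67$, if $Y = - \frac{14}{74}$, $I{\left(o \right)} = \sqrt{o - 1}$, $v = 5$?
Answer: $- \frac{10318}{111} \approx -92.955$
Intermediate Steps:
$I{\left(o \right)} = \sqrt{-1 + o}$
$z{\left(F,T \right)} = 6 + \frac{F^{2}}{3}$ ($z{\left(F,T \right)} = 6 + \frac{F F + 0}{3} = 6 + \frac{F^{2} + 0}{3} = 6 + \frac{F^{2}}{3}$)
$Y = - \frac{7}{37}$ ($Y = \left(-14\right) \frac{1}{74} = - \frac{7}{37} \approx -0.18919$)
$z{\left(I{\left(v \right)},2 \right)} Y 67 = \left(6 + \frac{\left(\sqrt{-1 + 5}\right)^{2}}{3}\right) \left(- \frac{7}{37}\right) 67 = \left(6 + \frac{\left(\sqrt{4}\right)^{2}}{3}\right) \left(- \frac{7}{37}\right) 67 = \left(6 + \frac{2^{2}}{3}\right) \left(- \frac{7}{37}\right) 67 = \left(6 + \frac{1}{3} \cdot 4\right) \left(- \frac{7}{37}\right) 67 = \left(6 + \frac{4}{3}\right) \left(- \frac{7}{37}\right) 67 = \frac{22}{3} \left(- \frac{7}{37}\right) 67 = \left(- \frac{154}{111}\right) 67 = - \frac{10318}{111}$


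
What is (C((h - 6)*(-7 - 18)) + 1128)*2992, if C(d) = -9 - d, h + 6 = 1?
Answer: 2525248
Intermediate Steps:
h = -5 (h = -6 + 1 = -5)
(C((h - 6)*(-7 - 18)) + 1128)*2992 = ((-9 - (-5 - 6)*(-7 - 18)) + 1128)*2992 = ((-9 - (-11)*(-25)) + 1128)*2992 = ((-9 - 1*275) + 1128)*2992 = ((-9 - 275) + 1128)*2992 = (-284 + 1128)*2992 = 844*2992 = 2525248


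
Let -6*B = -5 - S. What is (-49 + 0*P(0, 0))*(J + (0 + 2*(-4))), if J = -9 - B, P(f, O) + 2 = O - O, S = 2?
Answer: 5341/6 ≈ 890.17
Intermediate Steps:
B = 7/6 (B = -(-5 - 1*2)/6 = -(-5 - 2)/6 = -⅙*(-7) = 7/6 ≈ 1.1667)
P(f, O) = -2 (P(f, O) = -2 + (O - O) = -2 + 0 = -2)
J = -61/6 (J = -9 - 1*7/6 = -9 - 7/6 = -61/6 ≈ -10.167)
(-49 + 0*P(0, 0))*(J + (0 + 2*(-4))) = (-49 + 0*(-2))*(-61/6 + (0 + 2*(-4))) = (-49 + 0)*(-61/6 + (0 - 8)) = -49*(-61/6 - 8) = -49*(-109/6) = 5341/6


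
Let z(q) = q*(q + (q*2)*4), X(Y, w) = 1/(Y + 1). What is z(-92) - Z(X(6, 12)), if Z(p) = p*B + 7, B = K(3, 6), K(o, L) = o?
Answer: 533180/7 ≈ 76169.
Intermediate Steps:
B = 3
X(Y, w) = 1/(1 + Y)
z(q) = 9*q**2 (z(q) = q*(q + (2*q)*4) = q*(q + 8*q) = q*(9*q) = 9*q**2)
Z(p) = 7 + 3*p (Z(p) = p*3 + 7 = 3*p + 7 = 7 + 3*p)
z(-92) - Z(X(6, 12)) = 9*(-92)**2 - (7 + 3/(1 + 6)) = 9*8464 - (7 + 3/7) = 76176 - (7 + 3*(1/7)) = 76176 - (7 + 3/7) = 76176 - 1*52/7 = 76176 - 52/7 = 533180/7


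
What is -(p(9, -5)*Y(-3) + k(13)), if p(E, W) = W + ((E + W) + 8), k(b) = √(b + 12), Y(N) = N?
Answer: 16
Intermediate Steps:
k(b) = √(12 + b)
p(E, W) = 8 + E + 2*W (p(E, W) = W + (8 + E + W) = 8 + E + 2*W)
-(p(9, -5)*Y(-3) + k(13)) = -((8 + 9 + 2*(-5))*(-3) + √(12 + 13)) = -((8 + 9 - 10)*(-3) + √25) = -(7*(-3) + 5) = -(-21 + 5) = -1*(-16) = 16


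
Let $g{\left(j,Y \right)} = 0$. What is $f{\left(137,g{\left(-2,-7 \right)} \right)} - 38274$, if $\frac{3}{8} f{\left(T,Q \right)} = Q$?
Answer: $-38274$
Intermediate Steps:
$f{\left(T,Q \right)} = \frac{8 Q}{3}$
$f{\left(137,g{\left(-2,-7 \right)} \right)} - 38274 = \frac{8}{3} \cdot 0 - 38274 = 0 - 38274 = -38274$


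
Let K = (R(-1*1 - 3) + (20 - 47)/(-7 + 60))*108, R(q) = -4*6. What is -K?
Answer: 140292/53 ≈ 2647.0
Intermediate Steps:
R(q) = -24
K = -140292/53 (K = (-24 + (20 - 47)/(-7 + 60))*108 = (-24 - 27/53)*108 = -1299/53*108 = -140292/53 ≈ -2647.0)
-K = -1*(-140292/53) = 140292/53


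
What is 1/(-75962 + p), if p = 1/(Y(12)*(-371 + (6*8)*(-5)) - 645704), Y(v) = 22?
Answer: -659146/50070048453 ≈ -1.3164e-5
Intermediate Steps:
p = -1/659146 (p = 1/(22*(-371 + (6*8)*(-5)) - 645704) = 1/(22*(-371 + 48*(-5)) - 645704) = 1/(22*(-371 - 240) - 645704) = 1/(22*(-611) - 645704) = 1/(-13442 - 645704) = 1/(-659146) = -1/659146 ≈ -1.5171e-6)
1/(-75962 + p) = 1/(-75962 - 1/659146) = 1/(-50070048453/659146) = -659146/50070048453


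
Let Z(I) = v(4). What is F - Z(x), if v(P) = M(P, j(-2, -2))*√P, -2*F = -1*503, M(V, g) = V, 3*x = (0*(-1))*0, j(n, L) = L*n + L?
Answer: 487/2 ≈ 243.50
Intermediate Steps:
j(n, L) = L + L*n
x = 0 (x = ((0*(-1))*0)/3 = (0*0)/3 = (⅓)*0 = 0)
F = 503/2 (F = -(-1)*503/2 = -½*(-503) = 503/2 ≈ 251.50)
v(P) = P^(3/2) (v(P) = P*√P = P^(3/2))
Z(I) = 8 (Z(I) = 4^(3/2) = 8)
F - Z(x) = 503/2 - 1*8 = 503/2 - 8 = 487/2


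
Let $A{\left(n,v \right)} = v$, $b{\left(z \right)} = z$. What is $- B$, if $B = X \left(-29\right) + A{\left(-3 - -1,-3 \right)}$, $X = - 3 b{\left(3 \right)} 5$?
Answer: $-1302$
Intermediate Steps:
$X = -45$ ($X = \left(-3\right) 3 \cdot 5 = \left(-9\right) 5 = -45$)
$B = 1302$ ($B = \left(-45\right) \left(-29\right) - 3 = 1305 - 3 = 1302$)
$- B = \left(-1\right) 1302 = -1302$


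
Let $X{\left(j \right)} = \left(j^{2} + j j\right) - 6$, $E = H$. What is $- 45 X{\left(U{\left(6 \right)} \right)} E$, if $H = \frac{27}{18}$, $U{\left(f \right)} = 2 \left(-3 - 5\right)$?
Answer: $-34155$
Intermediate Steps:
$U{\left(f \right)} = -16$ ($U{\left(f \right)} = 2 \left(-8\right) = -16$)
$H = \frac{3}{2}$ ($H = 27 \cdot \frac{1}{18} = \frac{3}{2} \approx 1.5$)
$E = \frac{3}{2} \approx 1.5$
$X{\left(j \right)} = -6 + 2 j^{2}$ ($X{\left(j \right)} = \left(j^{2} + j^{2}\right) - 6 = 2 j^{2} - 6 = -6 + 2 j^{2}$)
$- 45 X{\left(U{\left(6 \right)} \right)} E = - 45 \left(-6 + 2 \left(-16\right)^{2}\right) \frac{3}{2} = - 45 \left(-6 + 2 \cdot 256\right) \frac{3}{2} = - 45 \left(-6 + 512\right) \frac{3}{2} = \left(-45\right) 506 \cdot \frac{3}{2} = \left(-22770\right) \frac{3}{2} = -34155$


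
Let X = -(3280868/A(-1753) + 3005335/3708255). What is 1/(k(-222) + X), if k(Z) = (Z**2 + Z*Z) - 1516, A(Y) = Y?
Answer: 1300114203/128610888992173 ≈ 1.0109e-5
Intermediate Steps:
k(Z) = -1516 + 2*Z**2 (k(Z) = (Z**2 + Z**2) - 1516 = 2*Z**2 - 1516 = -1516 + 2*Z**2)
X = 2432205362617/1300114203 (X = -(3280868/(-1753) + 3005335/3708255) = -(3280868*(-1/1753) + 3005335*(1/3708255)) = -(-3280868/1753 + 601067/741651) = -1*(-2432205362617/1300114203) = 2432205362617/1300114203 ≈ 1870.8)
1/(k(-222) + X) = 1/((-1516 + 2*(-222)**2) + 2432205362617/1300114203) = 1/((-1516 + 2*49284) + 2432205362617/1300114203) = 1/((-1516 + 98568) + 2432205362617/1300114203) = 1/(97052 + 2432205362617/1300114203) = 1/(128610888992173/1300114203) = 1300114203/128610888992173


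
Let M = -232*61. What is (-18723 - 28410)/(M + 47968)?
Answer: -15711/11272 ≈ -1.3938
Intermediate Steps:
M = -14152
(-18723 - 28410)/(M + 47968) = (-18723 - 28410)/(-14152 + 47968) = -47133/33816 = -47133*1/33816 = -15711/11272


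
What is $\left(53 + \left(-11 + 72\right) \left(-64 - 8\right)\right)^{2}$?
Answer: $18826921$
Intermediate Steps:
$\left(53 + \left(-11 + 72\right) \left(-64 - 8\right)\right)^{2} = \left(53 + 61 \left(-72\right)\right)^{2} = \left(53 - 4392\right)^{2} = \left(-4339\right)^{2} = 18826921$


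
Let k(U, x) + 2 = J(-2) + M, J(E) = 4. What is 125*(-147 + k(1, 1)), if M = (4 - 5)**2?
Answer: -18000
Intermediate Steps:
M = 1 (M = (-1)**2 = 1)
k(U, x) = 3 (k(U, x) = -2 + (4 + 1) = -2 + 5 = 3)
125*(-147 + k(1, 1)) = 125*(-147 + 3) = 125*(-144) = -18000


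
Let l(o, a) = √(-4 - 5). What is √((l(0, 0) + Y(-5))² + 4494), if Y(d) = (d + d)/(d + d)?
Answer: √(4486 + 6*I) ≈ 66.978 + 0.0448*I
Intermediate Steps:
Y(d) = 1 (Y(d) = (2*d)/((2*d)) = (2*d)*(1/(2*d)) = 1)
l(o, a) = 3*I (l(o, a) = √(-9) = 3*I)
√((l(0, 0) + Y(-5))² + 4494) = √((3*I + 1)² + 4494) = √((1 + 3*I)² + 4494) = √(4494 + (1 + 3*I)²)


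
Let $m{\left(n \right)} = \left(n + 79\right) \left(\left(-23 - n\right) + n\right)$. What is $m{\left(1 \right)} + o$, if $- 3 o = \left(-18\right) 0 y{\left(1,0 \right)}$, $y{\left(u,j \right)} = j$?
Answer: $-1840$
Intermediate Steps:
$o = 0$ ($o = - \frac{\left(-18\right) 0 \cdot 0}{3} = - \frac{0 \cdot 0}{3} = \left(- \frac{1}{3}\right) 0 = 0$)
$m{\left(n \right)} = -1817 - 23 n$ ($m{\left(n \right)} = \left(79 + n\right) \left(-23\right) = -1817 - 23 n$)
$m{\left(1 \right)} + o = \left(-1817 - 23\right) + 0 = -1840 + 0 = -1840$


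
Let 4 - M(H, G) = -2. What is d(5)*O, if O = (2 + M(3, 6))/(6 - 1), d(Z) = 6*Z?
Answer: 48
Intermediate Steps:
M(H, G) = 6 (M(H, G) = 4 - 1*(-2) = 4 + 2 = 6)
O = 8/5 (O = (2 + 6)/(6 - 1) = 8/5 ≈ 1.6000)
d(5)*O = (6*5)*(8/5) = 30*(8/5) = 48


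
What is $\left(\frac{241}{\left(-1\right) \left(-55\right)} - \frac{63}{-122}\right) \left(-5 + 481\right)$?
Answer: $\frac{7822346}{3355} \approx 2331.5$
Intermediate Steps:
$\left(\frac{241}{\left(-1\right) \left(-55\right)} - \frac{63}{-122}\right) \left(-5 + 481\right) = \left(\frac{241}{55} - - \frac{63}{122}\right) 476 = \left(241 \cdot \frac{1}{55} + \frac{63}{122}\right) 476 = \left(\frac{241}{55} + \frac{63}{122}\right) 476 = \frac{32867}{6710} \cdot 476 = \frac{7822346}{3355}$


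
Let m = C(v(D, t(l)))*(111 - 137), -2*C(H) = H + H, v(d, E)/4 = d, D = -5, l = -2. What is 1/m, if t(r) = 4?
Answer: -1/520 ≈ -0.0019231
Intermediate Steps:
v(d, E) = 4*d
C(H) = -H (C(H) = -(H + H)/2 = -H)
m = -520 (m = (-4*(-5))*(111 - 137) = -1*(-20)*(-26) = 20*(-26) = -520)
1/m = 1/(-520) = -1/520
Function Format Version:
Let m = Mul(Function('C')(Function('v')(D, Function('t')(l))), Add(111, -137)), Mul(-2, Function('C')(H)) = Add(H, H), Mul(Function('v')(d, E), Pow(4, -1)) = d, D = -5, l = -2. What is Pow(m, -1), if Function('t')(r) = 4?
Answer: Rational(-1, 520) ≈ -0.0019231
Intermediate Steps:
Function('v')(d, E) = Mul(4, d)
Function('C')(H) = Mul(-1, H) (Function('C')(H) = Mul(Rational(-1, 2), Add(H, H)) = Mul(Rational(-1, 2), Mul(2, H)) = Mul(-1, H))
m = -520 (m = Mul(Mul(-1, Mul(4, -5)), Add(111, -137)) = Mul(Mul(-1, -20), -26) = Mul(20, -26) = -520)
Pow(m, -1) = Pow(-520, -1) = Rational(-1, 520)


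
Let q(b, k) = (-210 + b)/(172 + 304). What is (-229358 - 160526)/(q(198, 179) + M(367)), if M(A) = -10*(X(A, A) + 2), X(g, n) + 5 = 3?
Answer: 46396196/3 ≈ 1.5465e+7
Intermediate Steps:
X(g, n) = -2 (X(g, n) = -5 + 3 = -2)
q(b, k) = -15/34 + b/476 (q(b, k) = (-210 + b)/476 = (-210 + b)*(1/476) = -15/34 + b/476)
M(A) = 0 (M(A) = -10*(-2 + 2) = -10*0 = 0)
(-229358 - 160526)/(q(198, 179) + M(367)) = (-229358 - 160526)/((-15/34 + (1/476)*198) + 0) = -389884/((-15/34 + 99/238) + 0) = -389884/(-3/119 + 0) = -389884/(-3/119) = -389884*(-119/3) = 46396196/3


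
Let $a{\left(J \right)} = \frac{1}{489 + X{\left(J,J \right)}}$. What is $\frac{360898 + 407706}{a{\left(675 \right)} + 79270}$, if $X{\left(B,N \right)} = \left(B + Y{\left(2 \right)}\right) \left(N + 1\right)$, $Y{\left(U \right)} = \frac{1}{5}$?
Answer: $\frac{1755968839084}{181101906675} \approx 9.696$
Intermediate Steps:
$Y{\left(U \right)} = \frac{1}{5}$
$X{\left(B,N \right)} = \left(1 + N\right) \left(\frac{1}{5} + B\right)$ ($X{\left(B,N \right)} = \left(B + \frac{1}{5}\right) \left(N + 1\right) = \left(\frac{1}{5} + B\right) \left(1 + N\right) = \left(1 + N\right) \left(\frac{1}{5} + B\right)$)
$a{\left(J \right)} = \frac{1}{\frac{2446}{5} + J^{2} + \frac{6 J}{5}}$ ($a{\left(J \right)} = \frac{1}{489 + \left(\frac{1}{5} + J + \frac{J}{5} + J J\right)} = \frac{1}{489 + \left(\frac{1}{5} + J + \frac{J}{5} + J^{2}\right)} = \frac{1}{489 + \left(\frac{1}{5} + J^{2} + \frac{6 J}{5}\right)} = \frac{1}{\frac{2446}{5} + J^{2} + \frac{6 J}{5}}$)
$\frac{360898 + 407706}{a{\left(675 \right)} + 79270} = \frac{360898 + 407706}{\frac{5}{2446 + 5 \cdot 675^{2} + 6 \cdot 675} + 79270} = \frac{768604}{\frac{5}{2446 + 5 \cdot 455625 + 4050} + 79270} = \frac{768604}{\frac{5}{2446 + 2278125 + 4050} + 79270} = \frac{768604}{\frac{5}{2284621} + 79270} = \frac{768604}{\frac{181101906675}{2284621}} = 768604 \cdot \frac{2284621}{181101906675} = \frac{1755968839084}{181101906675}$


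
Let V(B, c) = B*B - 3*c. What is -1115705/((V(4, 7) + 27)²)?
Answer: -1115705/484 ≈ -2305.2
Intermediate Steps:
V(B, c) = B² - 3*c
-1115705/((V(4, 7) + 27)²) = -1115705/(((4² - 3*7) + 27)²) = -1115705/(((16 - 21) + 27)²) = -1115705/((-5 + 27)²) = -1115705/(22²) = -1115705/484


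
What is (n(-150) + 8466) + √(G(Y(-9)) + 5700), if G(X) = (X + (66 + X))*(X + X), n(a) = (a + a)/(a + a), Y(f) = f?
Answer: 8467 + 2*√1209 ≈ 8536.5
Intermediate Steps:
n(a) = 1 (n(a) = (2*a)/((2*a)) = (2*a)*(1/(2*a)) = 1)
G(X) = 2*X*(66 + 2*X) (G(X) = (66 + 2*X)*(2*X) = 2*X*(66 + 2*X))
(n(-150) + 8466) + √(G(Y(-9)) + 5700) = (1 + 8466) + √(4*(-9)*(33 - 9) + 5700) = 8467 + √(4*(-9)*24 + 5700) = 8467 + √(-864 + 5700) = 8467 + √4836 = 8467 + 2*√1209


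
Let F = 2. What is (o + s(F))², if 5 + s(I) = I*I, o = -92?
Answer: 8649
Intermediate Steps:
s(I) = -5 + I² (s(I) = -5 + I*I = -5 + I²)
(o + s(F))² = (-92 + (-5 + 2²))² = (-92 + (-5 + 4))² = (-92 - 1)² = (-93)² = 8649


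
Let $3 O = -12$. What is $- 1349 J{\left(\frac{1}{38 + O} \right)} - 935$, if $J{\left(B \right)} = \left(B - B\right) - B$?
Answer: $- \frac{30441}{34} \approx -895.32$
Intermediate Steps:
$O = -4$ ($O = \frac{1}{3} \left(-12\right) = -4$)
$J{\left(B \right)} = - B$ ($J{\left(B \right)} = 0 - B = - B$)
$- 1349 J{\left(\frac{1}{38 + O} \right)} - 935 = - 1349 \left(- \frac{1}{38 - 4}\right) - 935 = - 1349 \left(- \frac{1}{34}\right) - 935 = - 1349 \left(\left(-1\right) \frac{1}{34}\right) - 935 = \left(-1349\right) \left(- \frac{1}{34}\right) - 935 = \frac{1349}{34} - 935 = - \frac{30441}{34}$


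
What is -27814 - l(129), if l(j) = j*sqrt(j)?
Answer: -27814 - 129*sqrt(129) ≈ -29279.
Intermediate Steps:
l(j) = j**(3/2)
-27814 - l(129) = -27814 - 129**(3/2) = -27814 - 129*sqrt(129)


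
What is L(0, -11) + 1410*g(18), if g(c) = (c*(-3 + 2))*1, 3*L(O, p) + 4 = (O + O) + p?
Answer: -25385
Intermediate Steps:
L(O, p) = -4/3 + p/3 + 2*O/3 (L(O, p) = -4/3 + ((O + O) + p)/3 = -4/3 + (2*O + p)/3 = -4/3 + (p + 2*O)/3 = -4/3 + (p/3 + 2*O/3) = -4/3 + p/3 + 2*O/3)
g(c) = -c (g(c) = (c*(-1))*1 = -c*1 = -c)
L(0, -11) + 1410*g(18) = (-4/3 + (1/3)*(-11) + (2/3)*0) + 1410*(-1*18) = (-4/3 - 11/3 + 0) + 1410*(-18) = -5 - 25380 = -25385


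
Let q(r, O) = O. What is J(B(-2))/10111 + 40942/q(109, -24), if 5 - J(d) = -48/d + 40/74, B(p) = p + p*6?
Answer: -53608407575/31424988 ≈ -1705.9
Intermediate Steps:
B(p) = 7*p (B(p) = p + 6*p = 7*p)
J(d) = 165/37 + 48/d (J(d) = 5 - (-48/d + 40/74) = 5 - (-48/d + 40*(1/74)) = 5 - (-48/d + 20/37) = 5 - (20/37 - 48/d) = 5 + (-20/37 + 48/d) = 165/37 + 48/d)
J(B(-2))/10111 + 40942/q(109, -24) = (165/37 + 48/((7*(-2))))/10111 + 40942/(-24) = (165/37 + 48/(-14))*(1/10111) + 40942*(-1/24) = (165/37 + 48*(-1/14))*(1/10111) - 20471/12 = (165/37 - 24/7)*(1/10111) - 20471/12 = (267/259)*(1/10111) - 20471/12 = 267/2618749 - 20471/12 = -53608407575/31424988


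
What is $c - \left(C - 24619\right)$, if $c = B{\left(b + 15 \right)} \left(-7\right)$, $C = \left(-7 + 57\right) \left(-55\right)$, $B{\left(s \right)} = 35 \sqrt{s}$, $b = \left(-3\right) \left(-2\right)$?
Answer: $27369 - 245 \sqrt{21} \approx 26246.0$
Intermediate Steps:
$b = 6$
$C = -2750$ ($C = 50 \left(-55\right) = -2750$)
$c = - 245 \sqrt{21}$ ($c = 35 \sqrt{6 + 15} \left(-7\right) = 35 \sqrt{21} \left(-7\right) = - 245 \sqrt{21} \approx -1122.7$)
$c - \left(C - 24619\right) = - 245 \sqrt{21} - \left(-2750 - 24619\right) = - 245 \sqrt{21} - -27369 = - 245 \sqrt{21} + 27369 = 27369 - 245 \sqrt{21}$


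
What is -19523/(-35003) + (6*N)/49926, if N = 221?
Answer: 170186546/291259963 ≈ 0.58431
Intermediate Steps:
-19523/(-35003) + (6*N)/49926 = -19523/(-35003) + (6*221)/49926 = -19523*(-1/35003) + 1326*(1/49926) = 19523/35003 + 221/8321 = 170186546/291259963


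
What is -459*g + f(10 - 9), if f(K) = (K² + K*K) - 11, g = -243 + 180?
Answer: 28908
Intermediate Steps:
g = -63
f(K) = -11 + 2*K² (f(K) = (K² + K²) - 11 = 2*K² - 11 = -11 + 2*K²)
-459*g + f(10 - 9) = -459*(-63) + (-11 + 2*(10 - 9)²) = 28917 + (-11 + 2*1²) = 28917 + (-11 + 2*1) = 28917 + (-11 + 2) = 28917 - 9 = 28908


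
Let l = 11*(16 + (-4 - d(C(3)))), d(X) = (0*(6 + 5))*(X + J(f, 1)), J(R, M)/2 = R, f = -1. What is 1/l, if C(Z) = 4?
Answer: 1/132 ≈ 0.0075758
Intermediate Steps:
J(R, M) = 2*R
d(X) = 0 (d(X) = (0*(6 + 5))*(X + 2*(-1)) = (0*11)*(X - 2) = 0*(-2 + X) = 0)
l = 132 (l = 11*(16 + (-4 - 1*0)) = 11*(16 + (-4 + 0)) = 11*(16 - 4) = 11*12 = 132)
1/l = 1/132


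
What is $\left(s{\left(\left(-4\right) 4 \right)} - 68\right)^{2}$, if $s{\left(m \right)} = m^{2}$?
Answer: $35344$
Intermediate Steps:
$\left(s{\left(\left(-4\right) 4 \right)} - 68\right)^{2} = \left(\left(\left(-4\right) 4\right)^{2} - 68\right)^{2} = \left(\left(-16\right)^{2} - 68\right)^{2} = \left(256 - 68\right)^{2} = 188^{2} = 35344$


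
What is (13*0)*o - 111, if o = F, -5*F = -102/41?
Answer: -111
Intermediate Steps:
F = 102/205 (F = -(-102)/(5*41) = -⅕*(-102/41) = 102/205 ≈ 0.49756)
o = 102/205 ≈ 0.49756
(13*0)*o - 111 = (13*0)*(102/205) - 111 = 0*(102/205) - 111 = 0 - 111 = -111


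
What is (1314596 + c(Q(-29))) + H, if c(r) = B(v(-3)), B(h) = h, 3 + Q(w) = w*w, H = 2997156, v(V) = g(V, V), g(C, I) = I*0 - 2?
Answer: 4311750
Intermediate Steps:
g(C, I) = -2 (g(C, I) = 0 - 2 = -2)
v(V) = -2
Q(w) = -3 + w² (Q(w) = -3 + w*w = -3 + w²)
c(r) = -2
(1314596 + c(Q(-29))) + H = (1314596 - 2) + 2997156 = 1314594 + 2997156 = 4311750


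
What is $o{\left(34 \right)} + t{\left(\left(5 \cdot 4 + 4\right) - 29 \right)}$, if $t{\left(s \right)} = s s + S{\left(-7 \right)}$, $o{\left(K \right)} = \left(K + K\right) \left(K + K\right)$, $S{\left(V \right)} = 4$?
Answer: $4653$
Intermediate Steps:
$o{\left(K \right)} = 4 K^{2}$ ($o{\left(K \right)} = 2 K 2 K = 4 K^{2}$)
$t{\left(s \right)} = 4 + s^{2}$ ($t{\left(s \right)} = s s + 4 = s^{2} + 4 = 4 + s^{2}$)
$o{\left(34 \right)} + t{\left(\left(5 \cdot 4 + 4\right) - 29 \right)} = 4 \cdot 34^{2} + \left(4 + \left(\left(5 \cdot 4 + 4\right) - 29\right)^{2}\right) = 4 \cdot 1156 + \left(4 + \left(\left(20 + 4\right) - 29\right)^{2}\right) = 4624 + \left(4 + \left(24 - 29\right)^{2}\right) = 4624 + \left(4 + \left(-5\right)^{2}\right) = 4624 + \left(4 + 25\right) = 4624 + 29 = 4653$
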